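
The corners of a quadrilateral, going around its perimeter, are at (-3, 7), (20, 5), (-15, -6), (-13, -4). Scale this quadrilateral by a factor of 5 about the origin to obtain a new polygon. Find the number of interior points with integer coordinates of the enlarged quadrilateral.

The shoelace formula gives twice the area as |((-3)·5 − 20·7) + (20·(-6) − (-15)·5) + ((-15)·(-4) − (-13)·(-6)) + ((-13)·7 − (-3)·(-4))| = 321, so the area is 321/2.
The number of boundary lattice points is Σ gcd(|Δx|,|Δy|) = gcd(23,2) + gcd(35,11) + gcd(2,2) + gcd(10,11) = 1+1+2+1 = 5.
Scaling by 5 multiplies the area by 5² = 25 (so the new area is 8025/2) and multiplies the boundary lattice-point count by 5, giving 25.
By Pick's theorem, the interior count of the dilated polygon is 8025/2 − 25/2 + 1 = 4001.

4001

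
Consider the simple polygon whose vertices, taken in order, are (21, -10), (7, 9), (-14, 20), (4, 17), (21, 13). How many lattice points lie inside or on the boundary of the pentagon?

Using the shoelace formula, 2A = |(21·9 − 7·(-10)) + (7·20 − (-14)·9) + ((-14)·17 − 4·20) + (4·13 − 21·17) + (21·(-10) − 21·13)| = 581, so the area is 290.5.
The number of boundary lattice points is Σ gcd(|Δx|,|Δy|) = gcd(14,19) + gcd(21,11) + gcd(18,3) + gcd(17,4) + gcd(0,23) = 1+1+3+1+23 = 29.
Pick's theorem gives I = A − B/2 + 1 = 290.5 − 29/2 + 1 = 277, so the closed region contains I + B = 277 + 29 = 306 lattice points.

306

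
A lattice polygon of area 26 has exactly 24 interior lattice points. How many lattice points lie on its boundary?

Pick's theorem gives A = I + B/2 − 1, so B = 2(A − I + 1) = 2(26 − 24 + 1) = 6.

6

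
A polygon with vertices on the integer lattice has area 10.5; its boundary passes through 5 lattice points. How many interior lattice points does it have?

9

Pick's theorem A = I + B/2 − 1 rearranges to I = A − B/2 + 1 = 10.5 − 5/2 + 1 = 9.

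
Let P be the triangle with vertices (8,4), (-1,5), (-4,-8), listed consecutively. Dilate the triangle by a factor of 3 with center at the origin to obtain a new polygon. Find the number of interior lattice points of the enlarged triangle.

Using the shoelace formula, 2A = |(8·5 − (-1)·4) + ((-1)·(-8) − (-4)·5) + ((-4)·4 − 8·(-8))| = 120, so the area is 60.
Along each edge there are gcd(|Δx|,|Δy|)+1 lattice points, so counting each shared vertex once the boundary has gcd(9,1) + gcd(3,13) + gcd(12,12) = 1+1+12 = 14.
Scaling by 3 multiplies the area by 3² = 9 (so the new area is 540) and multiplies the boundary lattice-point count by 3, giving 42.
By Pick's theorem, the interior count of the dilated polygon is 540 − 42/2 + 1 = 520.

520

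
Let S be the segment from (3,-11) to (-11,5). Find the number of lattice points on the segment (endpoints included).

3

The number of lattice points on a segment between lattice points is gcd(|Δx|,|Δy|) + 1 = gcd(14,16) + 1 = 2 + 1 = 3.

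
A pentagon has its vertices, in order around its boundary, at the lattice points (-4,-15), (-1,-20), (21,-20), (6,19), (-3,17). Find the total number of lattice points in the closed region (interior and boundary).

The shoelace formula gives twice the area as |((-4)·(-20) − (-1)·(-15)) + ((-1)·(-20) − 21·(-20)) + (21·19 − 6·(-20)) + (6·17 − (-3)·19) + ((-3)·(-15) − (-4)·17)| = 1296, so the area is 648.
Along each edge there are gcd(|Δx|,|Δy|)+1 lattice points, so counting each shared vertex once the boundary has gcd(3,5) + gcd(22,0) + gcd(15,39) + gcd(9,2) + gcd(1,32) = 1+22+3+1+1 = 28.
Pick's theorem gives I = A − B/2 + 1 = 648 − 28/2 + 1 = 635, so the closed region contains I + B = 635 + 28 = 663 lattice points.

663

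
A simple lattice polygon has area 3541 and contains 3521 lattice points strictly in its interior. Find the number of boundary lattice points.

Pick's theorem gives A = I + B/2 − 1, so B = 2(A − I + 1) = 2(3541 − 3521 + 1) = 42.

42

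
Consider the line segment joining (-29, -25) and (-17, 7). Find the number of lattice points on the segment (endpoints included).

5

The number of lattice points on a segment between lattice points is gcd(|Δx|,|Δy|) + 1 = gcd(12,32) + 1 = 4 + 1 = 5.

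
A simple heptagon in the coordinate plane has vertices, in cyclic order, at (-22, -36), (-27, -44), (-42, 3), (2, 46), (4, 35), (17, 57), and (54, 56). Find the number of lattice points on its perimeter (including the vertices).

Along each edge there are gcd(|Δx|,|Δy|)+1 lattice points, so counting each shared vertex once the boundary has gcd(5,8) + gcd(15,47) + gcd(44,43) + gcd(2,11) + gcd(13,22) + gcd(37,1) + gcd(76,92) = 1+1+1+1+1+1+4 = 10.

10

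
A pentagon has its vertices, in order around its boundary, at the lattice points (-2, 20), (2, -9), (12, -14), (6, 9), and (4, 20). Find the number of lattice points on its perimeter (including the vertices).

Summing gcd(|Δx|,|Δy|) over the edges gives the boundary count: gcd(4,29) + gcd(10,5) + gcd(6,23) + gcd(2,11) + gcd(6,0) = 1+5+1+1+6 = 14.

14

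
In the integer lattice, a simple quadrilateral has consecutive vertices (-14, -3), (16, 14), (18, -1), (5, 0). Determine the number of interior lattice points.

By the shoelace formula, twice the signed area is |[(-14)·14 − 16·(-3)] + [16·(-1) − 18·14] + [18·0 − 5·(-1)] + [5·(-3) − (-14)·0]| = 426, so the area is 213.
Summing gcd(|Δx|,|Δy|) over the edges gives the boundary count: gcd(30,17) + gcd(2,15) + gcd(13,1) + gcd(19,3) = 1+1+1+1 = 4.
By Pick's theorem A = I + B/2 − 1, so I = 213 − 4/2 + 1 = 212.

212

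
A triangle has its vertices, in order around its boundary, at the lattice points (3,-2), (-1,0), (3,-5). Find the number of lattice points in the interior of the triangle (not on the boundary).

The shoelace formula gives twice the area as |(3·0 − (-1)·(-2)) + ((-1)·(-5) − 3·0) + (3·(-2) − 3·(-5))| = 12, so the area is 6.
The number of boundary lattice points is Σ gcd(|Δx|,|Δy|) = gcd(4,2) + gcd(4,5) + gcd(0,3) = 2+1+3 = 6.
Pick's theorem gives I = A − B/2 + 1 = 6 − 6/2 + 1 = 4.

4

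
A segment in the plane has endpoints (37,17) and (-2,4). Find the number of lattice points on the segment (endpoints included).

The number of lattice points on a segment between lattice points is gcd(|Δx|,|Δy|) + 1 = gcd(39,13) + 1 = 13 + 1 = 14.

14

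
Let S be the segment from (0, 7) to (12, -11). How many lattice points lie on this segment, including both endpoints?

The number of lattice points on a segment between lattice points is gcd(|Δx|,|Δy|) + 1 = gcd(12,18) + 1 = 6 + 1 = 7.

7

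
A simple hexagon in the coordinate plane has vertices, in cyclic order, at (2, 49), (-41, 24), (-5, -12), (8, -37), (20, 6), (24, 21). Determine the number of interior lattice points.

By the shoelace formula, twice the signed area is |[2·24 − (-41)·49] + [(-41)·(-12) − (-5)·24] + [(-5)·(-37) − 8·(-12)] + [8·6 − 20·(-37)] + [20·21 − 24·6] + [24·49 − 2·21]| = 5148, so the area is 2574.
Summing gcd(|Δx|,|Δy|) over the edges gives the boundary count: gcd(43,25) + gcd(36,36) + gcd(13,25) + gcd(12,43) + gcd(4,15) + gcd(22,28) = 1+36+1+1+1+2 = 42.
By Pick's theorem A = I + B/2 − 1, so I = 2574 − 42/2 + 1 = 2554.

2554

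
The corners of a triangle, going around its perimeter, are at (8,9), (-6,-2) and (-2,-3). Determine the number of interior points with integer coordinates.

28

By the shoelace formula, twice the signed area is |[8·(-2) − (-6)·9] + [(-6)·(-3) − (-2)·(-2)] + [(-2)·9 − 8·(-3)]| = 58, so the area is 29.
Summing gcd(|Δx|,|Δy|) over the edges gives the boundary count: gcd(14,11) + gcd(4,1) + gcd(10,12) = 1+1+2 = 4.
By Pick's theorem A = I + B/2 − 1, so I = 29 − 4/2 + 1 = 28.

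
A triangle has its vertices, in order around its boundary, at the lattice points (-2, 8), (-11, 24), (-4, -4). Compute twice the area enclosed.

140

Using the shoelace formula, 2A = |((-2)·24 − (-11)·8) + ((-11)·(-4) − (-4)·24) + ((-4)·8 − (-2)·(-4))| = 140, so the area is 70.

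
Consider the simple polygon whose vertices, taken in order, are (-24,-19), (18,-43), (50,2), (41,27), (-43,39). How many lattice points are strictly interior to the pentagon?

Using the shoelace formula, 2A = |[(-24)·(-43) − 18·(-19)] + [18·2 − 50·(-43)] + [50·27 − 41·2] + [41·39 − (-43)·27] + [(-43)·(-19) − (-24)·39]| = 9341, so the area is 4670.5.
The number of boundary lattice points is Σ gcd(|Δx|,|Δy|) = gcd(42,24) + gcd(32,45) + gcd(9,25) + gcd(84,12) + gcd(19,58) = 6+1+1+12+1 = 21.
By Pick's theorem A = I + B/2 − 1, so I = 4670.5 − 21/2 + 1 = 4661.

4661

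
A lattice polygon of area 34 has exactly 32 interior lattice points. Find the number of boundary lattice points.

6

Pick's theorem gives A = I + B/2 − 1, so B = 2(A − I + 1) = 2(34 − 32 + 1) = 6.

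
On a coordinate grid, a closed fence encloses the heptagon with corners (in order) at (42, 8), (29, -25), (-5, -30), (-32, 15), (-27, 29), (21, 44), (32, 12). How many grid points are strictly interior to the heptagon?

By the shoelace formula, twice the signed area is |[42·(-25) − 29·8] + [29·(-30) − (-5)·(-25)] + [(-5)·15 − (-32)·(-30)] + [(-32)·29 − (-27)·15] + [(-27)·44 − 21·29] + [21·12 − 32·44] + [32·8 − 42·12]| = 7036, so the area is 3518.
Summing gcd(|Δx|,|Δy|) over the edges gives the boundary count: gcd(13,33) + gcd(34,5) + gcd(27,45) + gcd(5,14) + gcd(48,15) + gcd(11,32) + gcd(10,4) = 1+1+9+1+3+1+2 = 18.
By Pick's theorem A = I + B/2 − 1, so I = 3518 − 18/2 + 1 = 3510.

3510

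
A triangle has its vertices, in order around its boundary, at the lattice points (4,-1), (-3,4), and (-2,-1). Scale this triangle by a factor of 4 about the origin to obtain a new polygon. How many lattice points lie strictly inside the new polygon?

The shoelace formula gives twice the area as |(4·4 − (-3)·(-1)) + ((-3)·(-1) − (-2)·4) + ((-2)·(-1) − 4·(-1))| = 30, so the area is 15.
Along each edge there are gcd(|Δx|,|Δy|)+1 lattice points, so counting each shared vertex once the boundary has gcd(7,5) + gcd(1,5) + gcd(6,0) = 1+1+6 = 8.
Scaling by 4 multiplies the area by 4² = 16 (so the new area is 240) and multiplies the boundary lattice-point count by 4, giving 32.
By Pick's theorem, the interior count of the dilated polygon is 240 − 32/2 + 1 = 225.

225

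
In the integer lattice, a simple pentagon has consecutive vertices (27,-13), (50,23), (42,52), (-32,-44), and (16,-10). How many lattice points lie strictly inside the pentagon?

By the shoelace formula, twice the signed area is |[27·23 − 50·(-13)] + [50·52 − 42·23] + [42·(-44) − (-32)·52] + [(-32)·(-10) − 16·(-44)] + [16·(-13) − 27·(-10)]| = 3807, so the area is 1903.5.
The number of boundary lattice points is Σ gcd(|Δx|,|Δy|) = gcd(23,36) + gcd(8,29) + gcd(74,96) + gcd(48,34) + gcd(11,3) = 1+1+2+2+1 = 7.
Pick's theorem gives I = A − B/2 + 1 = 1903.5 − 7/2 + 1 = 1901.

1901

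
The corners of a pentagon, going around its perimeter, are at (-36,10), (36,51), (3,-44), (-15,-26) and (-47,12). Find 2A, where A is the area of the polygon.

The shoelace formula gives twice the area as |[(-36)·51 − 36·10] + [36·(-44) − 3·51] + [3·(-26) − (-15)·(-44)] + [(-15)·12 − (-47)·(-26)] + [(-47)·10 − (-36)·12]| = 6111, so the area is 6111/2.

6111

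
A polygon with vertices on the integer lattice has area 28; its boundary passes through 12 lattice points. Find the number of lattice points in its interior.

23

Pick's theorem A = I + B/2 − 1 rearranges to I = A − B/2 + 1 = 28 − 12/2 + 1 = 23.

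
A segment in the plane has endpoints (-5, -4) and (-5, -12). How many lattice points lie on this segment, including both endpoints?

9

The number of lattice points on a segment between lattice points is gcd(|Δx|,|Δy|) + 1 = gcd(0,8) + 1 = 8 + 1 = 9.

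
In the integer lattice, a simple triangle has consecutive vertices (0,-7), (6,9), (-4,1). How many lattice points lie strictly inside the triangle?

By the shoelace formula, twice the signed area is |[0·9 − 6·(-7)] + [6·1 − (-4)·9] + [(-4)·(-7) − 0·1]| = 112, so the area is 56.
Along each edge there are gcd(|Δx|,|Δy|)+1 lattice points, so counting each shared vertex once the boundary has gcd(6,16) + gcd(10,8) + gcd(4,8) = 2+2+4 = 8.
Pick's theorem gives I = A − B/2 + 1 = 56 − 8/2 + 1 = 53.

53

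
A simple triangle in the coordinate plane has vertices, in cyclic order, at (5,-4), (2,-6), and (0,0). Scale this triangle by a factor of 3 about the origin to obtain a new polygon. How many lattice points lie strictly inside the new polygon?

94

The shoelace formula gives twice the area as |(5·(-6) − 2·(-4)) + (2·0 − 0·(-6)) + (0·(-4) − 5·0)| = 22, so the area is 11.
Summing gcd(|Δx|,|Δy|) over the edges gives the boundary count: gcd(3,2) + gcd(2,6) + gcd(5,4) = 1+2+1 = 4.
Scaling by 3 multiplies the area by 3² = 9 (so the new area is 99) and multiplies the boundary lattice-point count by 3, giving 12.
By Pick's theorem, the interior count of the dilated polygon is 99 − 12/2 + 1 = 94.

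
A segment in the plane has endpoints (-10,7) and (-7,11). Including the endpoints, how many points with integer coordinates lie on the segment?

2

The number of lattice points on a segment between lattice points is gcd(|Δx|,|Δy|) + 1 = gcd(3,4) + 1 = 1 + 1 = 2.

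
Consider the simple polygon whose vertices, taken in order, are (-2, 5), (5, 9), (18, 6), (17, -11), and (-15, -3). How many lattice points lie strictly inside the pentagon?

381

Using the shoelace formula, 2A = |[(-2)·9 − 5·5] + [5·6 − 18·9] + [18·(-11) − 17·6] + [17·(-3) − (-15)·(-11)] + [(-15)·5 − (-2)·(-3)]| = 772, so the area is 386.
Along each edge there are gcd(|Δx|,|Δy|)+1 lattice points, so counting each shared vertex once the boundary has gcd(7,4) + gcd(13,3) + gcd(1,17) + gcd(32,8) + gcd(13,8) = 1+1+1+8+1 = 12.
Pick's theorem gives I = A − B/2 + 1 = 386 − 12/2 + 1 = 381.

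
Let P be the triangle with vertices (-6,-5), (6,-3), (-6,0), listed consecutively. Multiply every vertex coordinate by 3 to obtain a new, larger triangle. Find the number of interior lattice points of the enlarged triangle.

256

By the shoelace formula, twice the signed area is |[(-6)·(-3) − 6·(-5)] + [6·0 − (-6)·(-3)] + [(-6)·(-5) − (-6)·0]| = 60, so the area is 30.
The number of boundary lattice points is Σ gcd(|Δx|,|Δy|) = gcd(12,2) + gcd(12,3) + gcd(0,5) = 2+3+5 = 10.
Scaling by 3 multiplies the area by 3² = 9 (so the new area is 270) and multiplies the boundary lattice-point count by 3, giving 30.
By Pick's theorem, the interior count of the dilated polygon is 270 − 30/2 + 1 = 256.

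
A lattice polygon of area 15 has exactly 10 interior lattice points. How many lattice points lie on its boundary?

Pick's theorem gives A = I + B/2 − 1, so B = 2(A − I + 1) = 2(15 − 10 + 1) = 12.

12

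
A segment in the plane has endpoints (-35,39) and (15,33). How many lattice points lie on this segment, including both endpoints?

3

The number of lattice points on a segment between lattice points is gcd(|Δx|,|Δy|) + 1 = gcd(50,6) + 1 = 2 + 1 = 3.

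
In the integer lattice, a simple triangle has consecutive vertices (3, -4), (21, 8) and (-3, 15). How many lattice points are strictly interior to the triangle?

204

Using the shoelace formula, 2A = |[3·8 − 21·(-4)] + [21·15 − (-3)·8] + [(-3)·(-4) − 3·15]| = 414, so the area is 207.
The number of boundary lattice points is Σ gcd(|Δx|,|Δy|) = gcd(18,12) + gcd(24,7) + gcd(6,19) = 6+1+1 = 8.
By Pick's theorem A = I + B/2 − 1, so I = 207 − 8/2 + 1 = 204.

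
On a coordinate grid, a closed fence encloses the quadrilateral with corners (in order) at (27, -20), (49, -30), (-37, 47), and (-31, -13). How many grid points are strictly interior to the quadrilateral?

2132

By the shoelace formula, twice the signed area is |[27·(-30) − 49·(-20)] + [49·47 − (-37)·(-30)] + [(-37)·(-13) − (-31)·47] + [(-31)·(-20) − 27·(-13)]| = 4272, so the area is 2136.
The number of boundary lattice points is Σ gcd(|Δx|,|Δy|) = gcd(22,10) + gcd(86,77) + gcd(6,60) + gcd(58,7) = 2+1+6+1 = 10.
By Pick's theorem A = I + B/2 − 1, so I = 2136 − 10/2 + 1 = 2132.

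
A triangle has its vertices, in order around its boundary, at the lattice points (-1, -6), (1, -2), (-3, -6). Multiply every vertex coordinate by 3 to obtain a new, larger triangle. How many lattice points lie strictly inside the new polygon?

25

By the shoelace formula, twice the signed area is |((-1)·(-2) − 1·(-6)) + (1·(-6) − (-3)·(-2)) + ((-3)·(-6) − (-1)·(-6))| = 8, so the area is 4.
The number of boundary lattice points is Σ gcd(|Δx|,|Δy|) = gcd(2,4) + gcd(4,4) + gcd(2,0) = 2+4+2 = 8.
Scaling by 3 multiplies the area by 3² = 9 (so the new area is 36) and multiplies the boundary lattice-point count by 3, giving 24.
By Pick's theorem, the interior count of the dilated polygon is 36 − 24/2 + 1 = 25.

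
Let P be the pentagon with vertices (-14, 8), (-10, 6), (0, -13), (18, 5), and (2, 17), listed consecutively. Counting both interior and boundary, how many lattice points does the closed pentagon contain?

469

By the shoelace formula, twice the signed area is |((-14)·6 − (-10)·8) + ((-10)·(-13) − 0·6) + (0·5 − 18·(-13)) + (18·17 − 2·5) + (2·8 − (-14)·17)| = 910, so the area is 455.
The number of boundary lattice points is Σ gcd(|Δx|,|Δy|) = gcd(4,2) + gcd(10,19) + gcd(18,18) + gcd(16,12) + gcd(16,9) = 2+1+18+4+1 = 26.
Pick's theorem gives I = A − B/2 + 1 = 455 − 26/2 + 1 = 443, so the closed region contains I + B = 443 + 26 = 469 lattice points.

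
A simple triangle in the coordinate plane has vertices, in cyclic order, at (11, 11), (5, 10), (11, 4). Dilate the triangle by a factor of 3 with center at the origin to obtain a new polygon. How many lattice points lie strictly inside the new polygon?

169

Using the shoelace formula, 2A = |[11·10 − 5·11] + [5·4 − 11·10] + [11·11 − 11·4]| = 42, so the area is 21.
Summing gcd(|Δx|,|Δy|) over the edges gives the boundary count: gcd(6,1) + gcd(6,6) + gcd(0,7) = 1+6+7 = 14.
Scaling by 3 multiplies the area by 3² = 9 (so the new area is 189) and multiplies the boundary lattice-point count by 3, giving 42.
By Pick's theorem, the interior count of the dilated polygon is 189 − 42/2 + 1 = 169.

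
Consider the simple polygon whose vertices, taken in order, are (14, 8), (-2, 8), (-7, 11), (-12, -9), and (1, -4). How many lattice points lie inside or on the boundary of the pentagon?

252

By the shoelace formula, twice the signed area is |(14·8 − (-2)·8) + ((-2)·11 − (-7)·8) + ((-7)·(-9) − (-12)·11) + ((-12)·(-4) − 1·(-9)) + (1·8 − 14·(-4))| = 478, so the area is 239.
Summing gcd(|Δx|,|Δy|) over the edges gives the boundary count: gcd(16,0) + gcd(5,3) + gcd(5,20) + gcd(13,5) + gcd(13,12) = 16+1+5+1+1 = 24.
Pick's theorem gives I = A − B/2 + 1 = 239 − 24/2 + 1 = 228, so the closed region contains I + B = 228 + 24 = 252 lattice points.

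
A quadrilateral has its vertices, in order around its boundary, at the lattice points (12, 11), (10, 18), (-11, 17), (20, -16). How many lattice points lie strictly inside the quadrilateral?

360

Using the shoelace formula, 2A = |(12·18 − 10·11) + (10·17 − (-11)·18) + ((-11)·(-16) − 20·17) + (20·11 − 12·(-16))| = 722, so the area is 361.
The number of boundary lattice points is Σ gcd(|Δx|,|Δy|) = gcd(2,7) + gcd(21,1) + gcd(31,33) + gcd(8,27) = 1+1+1+1 = 4.
By Pick's theorem A = I + B/2 − 1, so I = 361 − 4/2 + 1 = 360.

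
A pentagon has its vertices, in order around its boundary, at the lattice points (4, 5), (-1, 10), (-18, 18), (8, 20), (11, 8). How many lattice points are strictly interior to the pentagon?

The shoelace formula gives twice the area as |[4·10 − (-1)·5] + [(-1)·18 − (-18)·10] + [(-18)·20 − 8·18] + [8·8 − 11·20] + [11·5 − 4·8]| = 430, so the area is 215.
The number of boundary lattice points is Σ gcd(|Δx|,|Δy|) = gcd(5,5) + gcd(17,8) + gcd(26,2) + gcd(3,12) + gcd(7,3) = 5+1+2+3+1 = 12.
Pick's theorem gives I = A − B/2 + 1 = 215 − 12/2 + 1 = 210.

210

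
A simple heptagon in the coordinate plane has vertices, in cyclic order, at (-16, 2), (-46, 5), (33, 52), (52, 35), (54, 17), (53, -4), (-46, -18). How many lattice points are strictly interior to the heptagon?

3859

By the shoelace formula, twice the signed area is |[(-16)·5 − (-46)·2] + [(-46)·52 − 33·5] + [33·35 − 52·52] + [52·17 − 54·35] + [54·(-4) − 53·17] + [53·(-18) − (-46)·(-4)] + [(-46)·2 − (-16)·(-18)]| = 7735, so the area is 3867.5.
Summing gcd(|Δx|,|Δy|) over the edges gives the boundary count: gcd(30,3) + gcd(79,47) + gcd(19,17) + gcd(2,18) + gcd(1,21) + gcd(99,14) + gcd(30,20) = 3+1+1+2+1+1+10 = 19.
By Pick's theorem A = I + B/2 − 1, so I = 3867.5 − 19/2 + 1 = 3859.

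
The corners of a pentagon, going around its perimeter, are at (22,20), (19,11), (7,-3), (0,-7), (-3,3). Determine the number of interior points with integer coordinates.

231

By the shoelace formula, twice the signed area is |(22·11 − 19·20) + (19·(-3) − 7·11) + (7·(-7) − 0·(-3)) + (0·3 − (-3)·(-7)) + ((-3)·20 − 22·3)| = 468, so the area is 234.
The number of boundary lattice points is Σ gcd(|Δx|,|Δy|) = gcd(3,9) + gcd(12,14) + gcd(7,4) + gcd(3,10) + gcd(25,17) = 3+2+1+1+1 = 8.
Pick's theorem gives I = A − B/2 + 1 = 234 − 8/2 + 1 = 231.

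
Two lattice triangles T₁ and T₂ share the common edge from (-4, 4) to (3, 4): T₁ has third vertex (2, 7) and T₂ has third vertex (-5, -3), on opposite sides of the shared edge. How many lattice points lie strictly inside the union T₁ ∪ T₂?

33

The union is the simple quadrilateral with vertices (-4, 4), (2, 7), (3, 4), (-5, -3) in order.
By the shoelace formula, twice the signed area is |[(-4)·7 − 2·4] + [2·4 − 3·7] + [3·(-3) − (-5)·4] + [(-5)·4 − (-4)·(-3)]| = 70, so the area is 35.
Summing gcd(|Δx|,|Δy|) over the edges gives the boundary count: gcd(6,3) + gcd(1,3) + gcd(8,7) + gcd(1,7) = 3+1+1+1 = 6.
By Pick's theorem I = A − B/2 + 1 = 35 − 6/2 + 1 = 33.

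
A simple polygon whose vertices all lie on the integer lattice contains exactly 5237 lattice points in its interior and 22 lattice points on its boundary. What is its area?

By Pick's theorem, A = I + B/2 − 1 = 5237 + 22/2 − 1 = 5247.

5247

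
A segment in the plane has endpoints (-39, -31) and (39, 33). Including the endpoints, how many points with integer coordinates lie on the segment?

The number of lattice points on a segment between lattice points is gcd(|Δx|,|Δy|) + 1 = gcd(78,64) + 1 = 2 + 1 = 3.

3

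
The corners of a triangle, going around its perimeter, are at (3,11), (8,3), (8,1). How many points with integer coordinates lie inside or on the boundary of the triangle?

10

By the shoelace formula, twice the signed area is |(3·3 − 8·11) + (8·1 − 8·3) + (8·11 − 3·1)| = 10, so the area is 5.
Along each edge there are gcd(|Δx|,|Δy|)+1 lattice points, so counting each shared vertex once the boundary has gcd(5,8) + gcd(0,2) + gcd(5,10) = 1+2+5 = 8.
Pick's theorem gives I = A − B/2 + 1 = 5 − 8/2 + 1 = 2, so the closed region contains I + B = 2 + 8 = 10 lattice points.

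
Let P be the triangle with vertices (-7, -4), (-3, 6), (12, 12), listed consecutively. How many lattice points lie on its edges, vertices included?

6

Summing gcd(|Δx|,|Δy|) over the edges gives the boundary count: gcd(4,10) + gcd(15,6) + gcd(19,16) = 2+3+1 = 6.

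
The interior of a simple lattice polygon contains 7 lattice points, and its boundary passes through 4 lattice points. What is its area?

By Pick's theorem, A = I + B/2 − 1 = 7 + 4/2 − 1 = 8.

8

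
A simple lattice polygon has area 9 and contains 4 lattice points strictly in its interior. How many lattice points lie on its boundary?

12

Pick's theorem gives A = I + B/2 − 1, so B = 2(A − I + 1) = 2(9 − 4 + 1) = 12.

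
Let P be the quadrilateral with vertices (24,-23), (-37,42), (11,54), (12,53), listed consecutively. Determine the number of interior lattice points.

The shoelace formula gives twice the area as |[24·42 − (-37)·(-23)] + [(-37)·54 − 11·42] + [11·53 − 12·54] + [12·(-23) − 24·53]| = 3916, so the area is 1958.
Summing gcd(|Δx|,|Δy|) over the edges gives the boundary count: gcd(61,65) + gcd(48,12) + gcd(1,1) + gcd(12,76) = 1+12+1+4 = 18.
By Pick's theorem A = I + B/2 − 1, so I = 1958 − 18/2 + 1 = 1950.

1950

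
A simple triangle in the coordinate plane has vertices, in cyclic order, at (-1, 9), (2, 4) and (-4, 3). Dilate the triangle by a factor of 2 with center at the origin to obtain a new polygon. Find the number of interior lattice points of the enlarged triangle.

Using the shoelace formula, 2A = |[(-1)·4 − 2·9] + [2·3 − (-4)·4] + [(-4)·9 − (-1)·3]| = 33, so the area is 16.5.
Summing gcd(|Δx|,|Δy|) over the edges gives the boundary count: gcd(3,5) + gcd(6,1) + gcd(3,6) = 1+1+3 = 5.
Scaling by 2 multiplies the area by 2² = 4 (so the new area is 66) and multiplies the boundary lattice-point count by 2, giving 10.
By Pick's theorem, the interior count of the dilated polygon is 66 − 10/2 + 1 = 62.

62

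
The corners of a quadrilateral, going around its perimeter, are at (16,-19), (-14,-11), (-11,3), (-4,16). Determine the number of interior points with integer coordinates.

The shoelace formula gives twice the area as |[16·(-11) − (-14)·(-19)] + [(-14)·3 − (-11)·(-11)] + [(-11)·16 − (-4)·3] + [(-4)·(-19) − 16·16]| = 949, so the area is 949/2.
Summing gcd(|Δx|,|Δy|) over the edges gives the boundary count: gcd(30,8) + gcd(3,14) + gcd(7,13) + gcd(20,35) = 2+1+1+5 = 9.
By Pick's theorem A = I + B/2 − 1, so I = 949/2 − 9/2 + 1 = 471.

471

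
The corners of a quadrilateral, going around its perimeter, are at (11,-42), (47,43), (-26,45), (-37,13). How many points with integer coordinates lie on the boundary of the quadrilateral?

Summing gcd(|Δx|,|Δy|) over the edges gives the boundary count: gcd(36,85) + gcd(73,2) + gcd(11,32) + gcd(48,55) = 1+1+1+1 = 4.

4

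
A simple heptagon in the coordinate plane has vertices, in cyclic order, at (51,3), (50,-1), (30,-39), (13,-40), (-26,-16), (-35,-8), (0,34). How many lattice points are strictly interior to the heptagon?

By the shoelace formula, twice the signed area is |(51·(-1) − 50·3) + (50·(-39) − 30·(-1)) + (30·(-40) − 13·(-39)) + (13·(-16) − (-26)·(-40)) + ((-26)·(-8) − (-35)·(-16)) + ((-35)·34 − 0·(-8)) + (0·3 − 51·34)| = 7338, so the area is 3669.
Along each edge there are gcd(|Δx|,|Δy|)+1 lattice points, so counting each shared vertex once the boundary has gcd(1,4) + gcd(20,38) + gcd(17,1) + gcd(39,24) + gcd(9,8) + gcd(35,42) + gcd(51,31) = 1+2+1+3+1+7+1 = 16.
Pick's theorem gives I = A − B/2 + 1 = 3669 − 16/2 + 1 = 3662.

3662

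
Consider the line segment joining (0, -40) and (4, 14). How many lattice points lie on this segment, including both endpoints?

3

The number of lattice points on a segment between lattice points is gcd(|Δx|,|Δy|) + 1 = gcd(4,54) + 1 = 2 + 1 = 3.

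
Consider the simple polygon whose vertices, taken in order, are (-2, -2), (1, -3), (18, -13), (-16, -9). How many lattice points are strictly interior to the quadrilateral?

Using the shoelace formula, 2A = |((-2)·(-3) − 1·(-2)) + (1·(-13) − 18·(-3)) + (18·(-9) − (-16)·(-13)) + ((-16)·(-2) − (-2)·(-9))| = 307, so the area is 307/2.
Summing gcd(|Δx|,|Δy|) over the edges gives the boundary count: gcd(3,1) + gcd(17,10) + gcd(34,4) + gcd(14,7) = 1+1+2+7 = 11.
By Pick's theorem A = I + B/2 − 1, so I = 307/2 − 11/2 + 1 = 149.

149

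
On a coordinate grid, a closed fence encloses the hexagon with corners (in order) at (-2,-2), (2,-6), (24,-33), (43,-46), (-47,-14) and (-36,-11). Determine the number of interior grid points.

1142

By the shoelace formula, twice the signed area is |((-2)·(-6) − 2·(-2)) + (2·(-33) − 24·(-6)) + (24·(-46) − 43·(-33)) + (43·(-14) − (-47)·(-46)) + ((-47)·(-11) − (-36)·(-14)) + ((-36)·(-2) − (-2)·(-11))| = 2292, so the area is 1146.
The number of boundary lattice points is Σ gcd(|Δx|,|Δy|) = gcd(4,4) + gcd(22,27) + gcd(19,13) + gcd(90,32) + gcd(11,3) + gcd(34,9) = 4+1+1+2+1+1 = 10.
By Pick's theorem A = I + B/2 − 1, so I = 1146 − 10/2 + 1 = 1142.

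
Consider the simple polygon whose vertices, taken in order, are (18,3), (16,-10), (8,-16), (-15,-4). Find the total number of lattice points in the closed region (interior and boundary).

328

The shoelace formula gives twice the area as |[18·(-10) − 16·3] + [16·(-16) − 8·(-10)] + [8·(-4) − (-15)·(-16)] + [(-15)·3 − 18·(-4)]| = 649, so the area is 324.5.
Along each edge there are gcd(|Δx|,|Δy|)+1 lattice points, so counting each shared vertex once the boundary has gcd(2,13) + gcd(8,6) + gcd(23,12) + gcd(33,7) = 1+2+1+1 = 5.
Pick's theorem gives I = A − B/2 + 1 = 324.5 − 5/2 + 1 = 323, so the closed region contains I + B = 323 + 5 = 328 lattice points.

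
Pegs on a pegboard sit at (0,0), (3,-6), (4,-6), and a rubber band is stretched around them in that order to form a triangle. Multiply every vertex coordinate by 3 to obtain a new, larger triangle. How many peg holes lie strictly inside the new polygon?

The shoelace formula gives twice the area as |[0·(-6) − 3·0] + [3·(-6) − 4·(-6)] + [4·0 − 0·(-6)]| = 6, so the area is 3.
Along each edge there are gcd(|Δx|,|Δy|)+1 lattice points, so counting each shared vertex once the boundary has gcd(3,6) + gcd(1,0) + gcd(4,6) = 3+1+2 = 6.
Scaling by 3 multiplies the area by 3² = 9 (so the new area is 27) and multiplies the boundary lattice-point count by 3, giving 18.
By Pick's theorem, the interior count of the dilated polygon is 27 − 18/2 + 1 = 19.

19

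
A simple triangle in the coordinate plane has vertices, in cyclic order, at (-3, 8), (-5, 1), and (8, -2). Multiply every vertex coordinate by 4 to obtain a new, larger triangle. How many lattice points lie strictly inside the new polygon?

The shoelace formula gives twice the area as |[(-3)·1 − (-5)·8] + [(-5)·(-2) − 8·1] + [8·8 − (-3)·(-2)]| = 97, so the area is 97/2.
Along each edge there are gcd(|Δx|,|Δy|)+1 lattice points, so counting each shared vertex once the boundary has gcd(2,7) + gcd(13,3) + gcd(11,10) = 1+1+1 = 3.
Scaling by 4 multiplies the area by 4² = 16 (so the new area is 776) and multiplies the boundary lattice-point count by 4, giving 12.
By Pick's theorem, the interior count of the dilated polygon is 776 − 12/2 + 1 = 771.

771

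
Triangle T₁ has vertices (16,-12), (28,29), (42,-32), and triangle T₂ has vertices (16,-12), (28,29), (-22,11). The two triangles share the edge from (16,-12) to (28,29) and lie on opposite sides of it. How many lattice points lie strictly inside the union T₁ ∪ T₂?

The union is the simple quadrilateral with vertices (16,-12), (42,-32), (28,29), (-22,11) in order.
Using the shoelace formula, 2A = |(16·(-32) − 42·(-12)) + (42·29 − 28·(-32)) + (28·11 − (-22)·29) + ((-22)·(-12) − 16·11)| = 3140, so the area is 1570.
Along each edge there are gcd(|Δx|,|Δy|)+1 lattice points, so counting each shared vertex once the boundary has gcd(26,20) + gcd(14,61) + gcd(50,18) + gcd(38,23) = 2+1+2+1 = 6.
By Pick's theorem I = A − B/2 + 1 = 1570 − 6/2 + 1 = 1568.

1568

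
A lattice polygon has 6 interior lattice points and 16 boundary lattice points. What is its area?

13

By Pick's theorem, A = I + B/2 − 1 = 6 + 16/2 − 1 = 13.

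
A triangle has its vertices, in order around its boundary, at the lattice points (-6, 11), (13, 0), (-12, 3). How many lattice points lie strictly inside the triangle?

The shoelace formula gives twice the area as |[(-6)·0 − 13·11] + [13·3 − (-12)·0] + [(-12)·11 − (-6)·3]| = 218, so the area is 109.
Along each edge there are gcd(|Δx|,|Δy|)+1 lattice points, so counting each shared vertex once the boundary has gcd(19,11) + gcd(25,3) + gcd(6,8) = 1+1+2 = 4.
By Pick's theorem A = I + B/2 − 1, so I = 109 − 4/2 + 1 = 108.

108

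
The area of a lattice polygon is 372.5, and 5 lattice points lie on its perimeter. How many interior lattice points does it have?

371

Pick's theorem A = I + B/2 − 1 rearranges to I = A − B/2 + 1 = 372.5 − 5/2 + 1 = 371.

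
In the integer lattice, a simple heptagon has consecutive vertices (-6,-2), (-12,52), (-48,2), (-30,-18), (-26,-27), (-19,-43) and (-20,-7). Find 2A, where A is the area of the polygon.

3278

Using the shoelace formula, 2A = |[(-6)·52 − (-12)·(-2)] + [(-12)·2 − (-48)·52] + [(-48)·(-18) − (-30)·2] + [(-30)·(-27) − (-26)·(-18)] + [(-26)·(-43) − (-19)·(-27)] + [(-19)·(-7) − (-20)·(-43)] + [(-20)·(-2) − (-6)·(-7)]| = 3278, so the area is 1639.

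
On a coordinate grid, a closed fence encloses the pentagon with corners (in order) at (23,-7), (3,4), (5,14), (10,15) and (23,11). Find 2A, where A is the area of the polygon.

By the shoelace formula, twice the signed area is |(23·4 − 3·(-7)) + (3·14 − 5·4) + (5·15 − 10·14) + (10·11 − 23·15) + (23·(-7) − 23·11)| = 579, so the area is 579/2.

579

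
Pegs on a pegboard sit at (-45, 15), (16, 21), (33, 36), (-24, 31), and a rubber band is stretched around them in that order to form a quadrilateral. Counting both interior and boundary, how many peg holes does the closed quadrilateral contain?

The shoelace formula gives twice the area as |((-45)·21 − 16·15) + (16·36 − 33·21) + (33·31 − (-24)·36) + ((-24)·15 − (-45)·31)| = 1620, so the area is 810.
Summing gcd(|Δx|,|Δy|) over the edges gives the boundary count: gcd(61,6) + gcd(17,15) + gcd(57,5) + gcd(21,16) = 1+1+1+1 = 4.
Pick's theorem gives I = A − B/2 + 1 = 810 − 4/2 + 1 = 809, so the closed region contains I + B = 809 + 4 = 813 lattice points.

813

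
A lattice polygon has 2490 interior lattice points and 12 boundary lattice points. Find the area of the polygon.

Pick's theorem states A = I + B/2 − 1, so A = 2490 + 12/2 − 1 = 2495.

2495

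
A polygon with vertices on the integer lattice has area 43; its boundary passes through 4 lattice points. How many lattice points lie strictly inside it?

42

Pick's theorem A = I + B/2 − 1 rearranges to I = A − B/2 + 1 = 43 − 4/2 + 1 = 42.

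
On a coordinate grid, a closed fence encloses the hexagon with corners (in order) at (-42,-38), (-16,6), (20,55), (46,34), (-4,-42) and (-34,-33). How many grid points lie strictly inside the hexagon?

The shoelace formula gives twice the area as |((-42)·6 − (-16)·(-38)) + ((-16)·55 − 20·6) + (20·34 − 46·55) + (46·(-42) − (-4)·34) + ((-4)·(-33) − (-34)·(-42)) + ((-34)·(-38) − (-42)·(-33))| = 6896, so the area is 3448.
Summing gcd(|Δx|,|Δy|) over the edges gives the boundary count: gcd(26,44) + gcd(36,49) + gcd(26,21) + gcd(50,76) + gcd(30,9) + gcd(8,5) = 2+1+1+2+3+1 = 10.
By Pick's theorem A = I + B/2 − 1, so I = 3448 − 10/2 + 1 = 3444.

3444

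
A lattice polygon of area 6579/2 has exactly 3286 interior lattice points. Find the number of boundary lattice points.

9

Pick's theorem gives A = I + B/2 − 1, so B = 2(A − I + 1) = 2(6579/2 − 3286 + 1) = 9.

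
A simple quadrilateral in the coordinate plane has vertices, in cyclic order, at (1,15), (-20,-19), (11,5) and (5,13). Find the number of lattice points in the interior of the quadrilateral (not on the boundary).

The shoelace formula gives twice the area as |[1·(-19) − (-20)·15] + [(-20)·5 − 11·(-19)] + [11·13 − 5·5] + [5·15 − 1·13]| = 570, so the area is 285.
The number of boundary lattice points is Σ gcd(|Δx|,|Δy|) = gcd(21,34) + gcd(31,24) + gcd(6,8) + gcd(4,2) = 1+1+2+2 = 6.
By Pick's theorem A = I + B/2 − 1, so I = 285 − 6/2 + 1 = 283.

283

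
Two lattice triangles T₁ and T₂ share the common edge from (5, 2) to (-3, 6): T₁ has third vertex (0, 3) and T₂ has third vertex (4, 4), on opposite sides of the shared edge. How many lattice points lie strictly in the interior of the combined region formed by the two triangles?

The union is the simple quadrilateral with vertices (5, 2), (0, 3), (-3, 6), (4, 4) in order.
The shoelace formula gives twice the area as |[5·3 − 0·2] + [0·6 − (-3)·3] + [(-3)·4 − 4·6] + [4·2 − 5·4]| = 24, so the area is 12.
The number of boundary lattice points is Σ gcd(|Δx|,|Δy|) = gcd(5,1) + gcd(3,3) + gcd(7,2) + gcd(1,2) = 1+3+1+1 = 6.
By Pick's theorem I = A − B/2 + 1 = 12 − 6/2 + 1 = 10.

10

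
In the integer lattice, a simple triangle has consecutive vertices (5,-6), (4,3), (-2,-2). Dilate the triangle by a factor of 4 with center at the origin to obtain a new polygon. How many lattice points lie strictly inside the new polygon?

Using the shoelace formula, 2A = |(5·3 − 4·(-6)) + (4·(-2) − (-2)·3) + ((-2)·(-6) − 5·(-2))| = 59, so the area is 29.5.
The number of boundary lattice points is Σ gcd(|Δx|,|Δy|) = gcd(1,9) + gcd(6,5) + gcd(7,4) = 1+1+1 = 3.
Scaling by 4 multiplies the area by 4² = 16 (so the new area is 472) and multiplies the boundary lattice-point count by 4, giving 12.
By Pick's theorem, the interior count of the dilated polygon is 472 − 12/2 + 1 = 467.

467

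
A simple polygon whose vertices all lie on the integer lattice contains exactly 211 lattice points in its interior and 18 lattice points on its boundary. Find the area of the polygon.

219

Pick's theorem states A = I + B/2 − 1, so A = 211 + 18/2 − 1 = 219.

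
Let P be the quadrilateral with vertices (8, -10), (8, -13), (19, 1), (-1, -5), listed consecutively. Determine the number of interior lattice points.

91

Using the shoelace formula, 2A = |(8·(-13) − 8·(-10)) + (8·1 − 19·(-13)) + (19·(-5) − (-1)·1) + ((-1)·(-10) − 8·(-5))| = 187, so the area is 187/2.
The number of boundary lattice points is Σ gcd(|Δx|,|Δy|) = gcd(0,3) + gcd(11,14) + gcd(20,6) + gcd(9,5) = 3+1+2+1 = 7.
By Pick's theorem A = I + B/2 − 1, so I = 187/2 − 7/2 + 1 = 91.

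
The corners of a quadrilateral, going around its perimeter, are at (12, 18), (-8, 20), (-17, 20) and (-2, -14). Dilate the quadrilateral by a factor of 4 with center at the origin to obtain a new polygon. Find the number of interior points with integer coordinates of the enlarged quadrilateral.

The shoelace formula gives twice the area as |[12·20 − (-8)·18] + [(-8)·20 − (-17)·20] + [(-17)·(-14) − (-2)·20] + [(-2)·18 − 12·(-14)]| = 974, so the area is 487.
The number of boundary lattice points is Σ gcd(|Δx|,|Δy|) = gcd(20,2) + gcd(9,0) + gcd(15,34) + gcd(14,32) = 2+9+1+2 = 14.
Scaling by 4 multiplies the area by 4² = 16 (so the new area is 7792) and multiplies the boundary lattice-point count by 4, giving 56.
By Pick's theorem, the interior count of the dilated polygon is 7792 − 56/2 + 1 = 7765.

7765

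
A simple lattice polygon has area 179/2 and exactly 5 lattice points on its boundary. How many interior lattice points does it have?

88

Pick's theorem A = I + B/2 − 1 rearranges to I = A − B/2 + 1 = 179/2 − 5/2 + 1 = 88.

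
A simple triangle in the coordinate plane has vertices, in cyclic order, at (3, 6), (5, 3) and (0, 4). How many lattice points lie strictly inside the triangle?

6

By the shoelace formula, twice the signed area is |(3·3 − 5·6) + (5·4 − 0·3) + (0·6 − 3·4)| = 13, so the area is 6.5.
Along each edge there are gcd(|Δx|,|Δy|)+1 lattice points, so counting each shared vertex once the boundary has gcd(2,3) + gcd(5,1) + gcd(3,2) = 1+1+1 = 3.
Pick's theorem gives I = A − B/2 + 1 = 6.5 − 3/2 + 1 = 6.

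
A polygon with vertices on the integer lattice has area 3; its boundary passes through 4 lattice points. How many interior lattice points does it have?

2

From Pick's theorem, I = A − B/2 + 1 = 3 − 4/2 + 1 = 2.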